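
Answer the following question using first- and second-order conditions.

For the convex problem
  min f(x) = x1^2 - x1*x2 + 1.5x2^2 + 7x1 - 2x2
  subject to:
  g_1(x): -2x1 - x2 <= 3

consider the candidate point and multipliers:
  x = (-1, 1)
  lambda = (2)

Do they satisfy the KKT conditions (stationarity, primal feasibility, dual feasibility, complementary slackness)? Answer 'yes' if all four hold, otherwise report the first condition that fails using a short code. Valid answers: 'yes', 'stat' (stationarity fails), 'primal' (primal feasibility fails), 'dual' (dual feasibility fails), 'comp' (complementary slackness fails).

Gradient of f: grad f(x) = Q x + c = (4, 2)
Constraint values g_i(x) = a_i^T x - b_i:
  g_1((-1, 1)) = -2
Stationarity residual: grad f(x) + sum_i lambda_i a_i = (0, 0)
  -> stationarity OK
Primal feasibility (all g_i <= 0): OK
Dual feasibility (all lambda_i >= 0): OK
Complementary slackness (lambda_i * g_i(x) = 0 for all i): FAILS

Verdict: the first failing condition is complementary_slackness -> comp.

comp


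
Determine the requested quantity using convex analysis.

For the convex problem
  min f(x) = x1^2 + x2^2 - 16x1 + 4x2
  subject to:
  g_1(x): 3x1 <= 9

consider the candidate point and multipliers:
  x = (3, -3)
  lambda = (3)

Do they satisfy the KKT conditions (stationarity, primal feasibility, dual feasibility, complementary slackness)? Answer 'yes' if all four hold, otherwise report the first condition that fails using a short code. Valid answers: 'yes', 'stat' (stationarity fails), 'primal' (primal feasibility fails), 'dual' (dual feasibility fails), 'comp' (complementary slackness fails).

Gradient of f: grad f(x) = Q x + c = (-10, -2)
Constraint values g_i(x) = a_i^T x - b_i:
  g_1((3, -3)) = 0
Stationarity residual: grad f(x) + sum_i lambda_i a_i = (-1, -2)
  -> stationarity FAILS
Primal feasibility (all g_i <= 0): OK
Dual feasibility (all lambda_i >= 0): OK
Complementary slackness (lambda_i * g_i(x) = 0 for all i): OK

Verdict: the first failing condition is stationarity -> stat.

stat


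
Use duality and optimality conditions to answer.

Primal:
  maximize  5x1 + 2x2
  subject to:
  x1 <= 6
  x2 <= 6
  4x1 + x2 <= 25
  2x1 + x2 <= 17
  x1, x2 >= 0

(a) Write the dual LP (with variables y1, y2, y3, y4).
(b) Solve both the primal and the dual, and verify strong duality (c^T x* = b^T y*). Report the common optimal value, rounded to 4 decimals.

The standard primal-dual pair for 'max c^T x s.t. A x <= b, x >= 0' is:
  Dual:  min b^T y  s.t.  A^T y >= c,  y >= 0.

So the dual LP is:
  minimize  6y1 + 6y2 + 25y3 + 17y4
  subject to:
    y1 + 4y3 + 2y4 >= 5
    y2 + y3 + y4 >= 2
    y1, y2, y3, y4 >= 0

Solving the primal: x* = (4.75, 6).
  primal value c^T x* = 35.75.
Solving the dual: y* = (0, 0.75, 1.25, 0).
  dual value b^T y* = 35.75.
Strong duality: c^T x* = b^T y*. Confirmed.

35.75


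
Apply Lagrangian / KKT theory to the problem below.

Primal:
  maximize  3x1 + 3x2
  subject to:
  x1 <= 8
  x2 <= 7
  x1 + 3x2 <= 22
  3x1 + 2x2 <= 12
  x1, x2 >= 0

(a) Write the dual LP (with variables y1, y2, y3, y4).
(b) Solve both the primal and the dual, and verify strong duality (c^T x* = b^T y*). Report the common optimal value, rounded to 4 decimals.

The standard primal-dual pair for 'max c^T x s.t. A x <= b, x >= 0' is:
  Dual:  min b^T y  s.t.  A^T y >= c,  y >= 0.

So the dual LP is:
  minimize  8y1 + 7y2 + 22y3 + 12y4
  subject to:
    y1 + y3 + 3y4 >= 3
    y2 + 3y3 + 2y4 >= 3
    y1, y2, y3, y4 >= 0

Solving the primal: x* = (0, 6).
  primal value c^T x* = 18.
Solving the dual: y* = (0, 0, 0, 1.5).
  dual value b^T y* = 18.
Strong duality: c^T x* = b^T y*. Confirmed.

18


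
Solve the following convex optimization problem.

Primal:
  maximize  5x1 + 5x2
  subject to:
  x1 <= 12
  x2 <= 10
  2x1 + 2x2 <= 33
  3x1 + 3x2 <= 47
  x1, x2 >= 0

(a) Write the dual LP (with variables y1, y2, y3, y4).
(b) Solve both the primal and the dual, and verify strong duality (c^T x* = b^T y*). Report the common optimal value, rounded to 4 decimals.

The standard primal-dual pair for 'max c^T x s.t. A x <= b, x >= 0' is:
  Dual:  min b^T y  s.t.  A^T y >= c,  y >= 0.

So the dual LP is:
  minimize  12y1 + 10y2 + 33y3 + 47y4
  subject to:
    y1 + 2y3 + 3y4 >= 5
    y2 + 2y3 + 3y4 >= 5
    y1, y2, y3, y4 >= 0

Solving the primal: x* = (5.6667, 10).
  primal value c^T x* = 78.3333.
Solving the dual: y* = (0, 0, 0, 1.6667).
  dual value b^T y* = 78.3333.
Strong duality: c^T x* = b^T y*. Confirmed.

78.3333


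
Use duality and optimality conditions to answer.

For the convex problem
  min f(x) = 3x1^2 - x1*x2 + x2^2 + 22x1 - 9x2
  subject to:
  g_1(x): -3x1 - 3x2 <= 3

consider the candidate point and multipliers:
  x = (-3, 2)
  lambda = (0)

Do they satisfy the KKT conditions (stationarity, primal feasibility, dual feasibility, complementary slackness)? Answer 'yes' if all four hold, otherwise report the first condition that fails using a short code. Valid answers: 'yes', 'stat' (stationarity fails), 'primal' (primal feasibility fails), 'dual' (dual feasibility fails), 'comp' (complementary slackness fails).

Gradient of f: grad f(x) = Q x + c = (2, -2)
Constraint values g_i(x) = a_i^T x - b_i:
  g_1((-3, 2)) = 0
Stationarity residual: grad f(x) + sum_i lambda_i a_i = (2, -2)
  -> stationarity FAILS
Primal feasibility (all g_i <= 0): OK
Dual feasibility (all lambda_i >= 0): OK
Complementary slackness (lambda_i * g_i(x) = 0 for all i): OK

Verdict: the first failing condition is stationarity -> stat.

stat


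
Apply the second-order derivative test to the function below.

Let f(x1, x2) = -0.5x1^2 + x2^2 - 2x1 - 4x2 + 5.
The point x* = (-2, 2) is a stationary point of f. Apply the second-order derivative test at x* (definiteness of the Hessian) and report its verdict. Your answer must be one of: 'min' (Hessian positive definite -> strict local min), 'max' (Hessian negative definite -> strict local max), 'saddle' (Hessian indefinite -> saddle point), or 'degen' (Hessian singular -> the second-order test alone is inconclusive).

Compute the Hessian H = grad^2 f:
  H = [[-1, 0], [0, 2]]
Verify stationarity: grad f(x*) = H x* + g = (0, 0).
Eigenvalues of H: -1, 2.
Eigenvalues have mixed signs, so H is indefinite -> x* is a saddle point.

saddle


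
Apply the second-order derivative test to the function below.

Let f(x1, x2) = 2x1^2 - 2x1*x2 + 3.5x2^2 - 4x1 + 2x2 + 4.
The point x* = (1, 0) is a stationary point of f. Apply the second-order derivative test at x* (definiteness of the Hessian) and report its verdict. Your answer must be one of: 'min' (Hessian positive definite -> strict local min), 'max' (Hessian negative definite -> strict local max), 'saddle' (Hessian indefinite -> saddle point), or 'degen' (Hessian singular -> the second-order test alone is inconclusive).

Compute the Hessian H = grad^2 f:
  H = [[4, -2], [-2, 7]]
Verify stationarity: grad f(x*) = H x* + g = (0, 0).
Eigenvalues of H: 3, 8.
Both eigenvalues > 0, so H is positive definite -> x* is a strict local min.

min


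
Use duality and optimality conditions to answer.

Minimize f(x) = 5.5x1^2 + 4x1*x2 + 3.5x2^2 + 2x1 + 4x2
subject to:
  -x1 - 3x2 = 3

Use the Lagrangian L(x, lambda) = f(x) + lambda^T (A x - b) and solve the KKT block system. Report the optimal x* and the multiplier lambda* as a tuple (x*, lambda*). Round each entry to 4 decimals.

Form the Lagrangian:
  L(x, lambda) = (1/2) x^T Q x + c^T x + lambda^T (A x - b)
Stationarity (grad_x L = 0): Q x + c + A^T lambda = 0.
Primal feasibility: A x = b.

This gives the KKT block system:
  [ Q   A^T ] [ x     ]   [-c ]
  [ A    0  ] [ lambda ] = [ b ]

Solving the linear system:
  x*      = (0.1098, -1.0366)
  lambda* = (-0.939)
  f(x*)   = -0.5549

x* = (0.1098, -1.0366), lambda* = (-0.939)


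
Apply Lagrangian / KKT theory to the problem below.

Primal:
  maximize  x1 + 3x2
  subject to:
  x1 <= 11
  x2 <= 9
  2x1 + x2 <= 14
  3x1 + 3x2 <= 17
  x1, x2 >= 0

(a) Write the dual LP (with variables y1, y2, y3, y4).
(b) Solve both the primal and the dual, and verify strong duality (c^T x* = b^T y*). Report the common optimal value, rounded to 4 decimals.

The standard primal-dual pair for 'max c^T x s.t. A x <= b, x >= 0' is:
  Dual:  min b^T y  s.t.  A^T y >= c,  y >= 0.

So the dual LP is:
  minimize  11y1 + 9y2 + 14y3 + 17y4
  subject to:
    y1 + 2y3 + 3y4 >= 1
    y2 + y3 + 3y4 >= 3
    y1, y2, y3, y4 >= 0

Solving the primal: x* = (0, 5.6667).
  primal value c^T x* = 17.
Solving the dual: y* = (0, 0, 0, 1).
  dual value b^T y* = 17.
Strong duality: c^T x* = b^T y*. Confirmed.

17


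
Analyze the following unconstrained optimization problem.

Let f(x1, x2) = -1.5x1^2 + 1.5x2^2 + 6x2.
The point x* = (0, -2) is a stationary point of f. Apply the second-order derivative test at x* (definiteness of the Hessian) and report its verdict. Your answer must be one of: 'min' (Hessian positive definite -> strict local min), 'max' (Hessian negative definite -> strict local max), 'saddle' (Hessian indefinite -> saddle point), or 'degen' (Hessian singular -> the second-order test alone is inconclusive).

Compute the Hessian H = grad^2 f:
  H = [[-3, 0], [0, 3]]
Verify stationarity: grad f(x*) = H x* + g = (0, 0).
Eigenvalues of H: -3, 3.
Eigenvalues have mixed signs, so H is indefinite -> x* is a saddle point.

saddle


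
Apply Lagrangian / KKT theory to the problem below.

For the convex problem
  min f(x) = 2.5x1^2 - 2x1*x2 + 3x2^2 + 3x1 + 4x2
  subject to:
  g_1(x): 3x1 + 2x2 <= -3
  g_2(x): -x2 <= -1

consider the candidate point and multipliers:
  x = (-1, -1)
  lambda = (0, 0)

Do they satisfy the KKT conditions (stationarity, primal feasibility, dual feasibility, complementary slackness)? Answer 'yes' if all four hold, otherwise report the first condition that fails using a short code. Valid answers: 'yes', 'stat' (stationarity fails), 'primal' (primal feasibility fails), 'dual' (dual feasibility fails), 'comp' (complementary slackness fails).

Gradient of f: grad f(x) = Q x + c = (0, 0)
Constraint values g_i(x) = a_i^T x - b_i:
  g_1((-1, -1)) = -2
  g_2((-1, -1)) = 2
Stationarity residual: grad f(x) + sum_i lambda_i a_i = (0, 0)
  -> stationarity OK
Primal feasibility (all g_i <= 0): FAILS
Dual feasibility (all lambda_i >= 0): OK
Complementary slackness (lambda_i * g_i(x) = 0 for all i): OK

Verdict: the first failing condition is primal_feasibility -> primal.

primal


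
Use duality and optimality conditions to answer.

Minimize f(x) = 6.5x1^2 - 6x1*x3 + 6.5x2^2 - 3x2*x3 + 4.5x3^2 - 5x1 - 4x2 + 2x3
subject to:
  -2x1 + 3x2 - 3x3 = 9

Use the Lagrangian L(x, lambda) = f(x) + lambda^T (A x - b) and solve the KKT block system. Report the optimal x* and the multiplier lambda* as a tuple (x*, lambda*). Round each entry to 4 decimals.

Form the Lagrangian:
  L(x, lambda) = (1/2) x^T Q x + c^T x + lambda^T (A x - b)
Stationarity (grad_x L = 0): Q x + c + A^T lambda = 0.
Primal feasibility: A x = b.

This gives the KKT block system:
  [ Q   A^T ] [ x     ]   [-c ]
  [ A    0  ] [ lambda ] = [ b ]

Solving the linear system:
  x*      = (-0.9156, 0.6778, -1.7119)
  lambda* = (-3.3156)
  f(x*)   = 14.1415

x* = (-0.9156, 0.6778, -1.7119), lambda* = (-3.3156)


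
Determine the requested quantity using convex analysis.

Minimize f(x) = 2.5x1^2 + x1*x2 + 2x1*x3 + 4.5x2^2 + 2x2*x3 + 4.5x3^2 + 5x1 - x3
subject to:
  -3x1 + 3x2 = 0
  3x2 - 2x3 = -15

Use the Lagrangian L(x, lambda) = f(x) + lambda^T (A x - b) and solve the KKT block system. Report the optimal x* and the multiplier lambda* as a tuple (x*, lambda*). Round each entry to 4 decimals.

Form the Lagrangian:
  L(x, lambda) = (1/2) x^T Q x + c^T x + lambda^T (A x - b)
Stationarity (grad_x L = 0): Q x + c + A^T lambda = 0.
Primal feasibility: A x = b.

This gives the KKT block system:
  [ Q   A^T ] [ x     ]   [-c ]
  [ A    0  ] [ lambda ] = [ b ]

Solving the linear system:
  x*      = (-2.7927, -2.7927, 3.3109)
  lambda* = (-1.7116, 8.8135)
  f(x*)   = 57.4637

x* = (-2.7927, -2.7927, 3.3109), lambda* = (-1.7116, 8.8135)


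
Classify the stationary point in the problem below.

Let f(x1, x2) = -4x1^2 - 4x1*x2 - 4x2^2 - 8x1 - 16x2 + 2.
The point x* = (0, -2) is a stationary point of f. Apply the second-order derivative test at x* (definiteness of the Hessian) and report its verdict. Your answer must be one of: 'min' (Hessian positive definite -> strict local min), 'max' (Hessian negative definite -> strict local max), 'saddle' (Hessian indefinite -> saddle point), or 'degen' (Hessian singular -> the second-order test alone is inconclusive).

Compute the Hessian H = grad^2 f:
  H = [[-8, -4], [-4, -8]]
Verify stationarity: grad f(x*) = H x* + g = (0, 0).
Eigenvalues of H: -12, -4.
Both eigenvalues < 0, so H is negative definite -> x* is a strict local max.

max


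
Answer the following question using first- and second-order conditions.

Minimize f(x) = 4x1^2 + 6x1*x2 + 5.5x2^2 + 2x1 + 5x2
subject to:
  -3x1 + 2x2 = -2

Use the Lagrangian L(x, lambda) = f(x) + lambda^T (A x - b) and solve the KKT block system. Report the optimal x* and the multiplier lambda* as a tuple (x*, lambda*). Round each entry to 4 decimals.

Form the Lagrangian:
  L(x, lambda) = (1/2) x^T Q x + c^T x + lambda^T (A x - b)
Stationarity (grad_x L = 0): Q x + c + A^T lambda = 0.
Primal feasibility: A x = b.

This gives the KKT block system:
  [ Q   A^T ] [ x     ]   [-c ]
  [ A    0  ] [ lambda ] = [ b ]

Solving the linear system:
  x*      = (0.2562, -0.6158)
  lambda* = (0.1182)
  f(x*)   = -1.165

x* = (0.2562, -0.6158), lambda* = (0.1182)


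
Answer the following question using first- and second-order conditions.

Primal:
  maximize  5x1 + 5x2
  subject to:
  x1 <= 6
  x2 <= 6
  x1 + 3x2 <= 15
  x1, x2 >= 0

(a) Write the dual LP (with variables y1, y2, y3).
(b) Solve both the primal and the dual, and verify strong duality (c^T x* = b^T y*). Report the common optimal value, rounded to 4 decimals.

The standard primal-dual pair for 'max c^T x s.t. A x <= b, x >= 0' is:
  Dual:  min b^T y  s.t.  A^T y >= c,  y >= 0.

So the dual LP is:
  minimize  6y1 + 6y2 + 15y3
  subject to:
    y1 + y3 >= 5
    y2 + 3y3 >= 5
    y1, y2, y3 >= 0

Solving the primal: x* = (6, 3).
  primal value c^T x* = 45.
Solving the dual: y* = (3.3333, 0, 1.6667).
  dual value b^T y* = 45.
Strong duality: c^T x* = b^T y*. Confirmed.

45


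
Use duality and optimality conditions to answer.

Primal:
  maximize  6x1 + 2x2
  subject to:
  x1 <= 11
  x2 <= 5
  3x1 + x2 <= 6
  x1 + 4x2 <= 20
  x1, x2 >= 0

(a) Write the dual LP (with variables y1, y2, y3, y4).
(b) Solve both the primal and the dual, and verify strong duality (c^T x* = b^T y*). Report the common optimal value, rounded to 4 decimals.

The standard primal-dual pair for 'max c^T x s.t. A x <= b, x >= 0' is:
  Dual:  min b^T y  s.t.  A^T y >= c,  y >= 0.

So the dual LP is:
  minimize  11y1 + 5y2 + 6y3 + 20y4
  subject to:
    y1 + 3y3 + y4 >= 6
    y2 + y3 + 4y4 >= 2
    y1, y2, y3, y4 >= 0

Solving the primal: x* = (0.3636, 4.9091).
  primal value c^T x* = 12.
Solving the dual: y* = (0, 0, 2, 0).
  dual value b^T y* = 12.
Strong duality: c^T x* = b^T y*. Confirmed.

12


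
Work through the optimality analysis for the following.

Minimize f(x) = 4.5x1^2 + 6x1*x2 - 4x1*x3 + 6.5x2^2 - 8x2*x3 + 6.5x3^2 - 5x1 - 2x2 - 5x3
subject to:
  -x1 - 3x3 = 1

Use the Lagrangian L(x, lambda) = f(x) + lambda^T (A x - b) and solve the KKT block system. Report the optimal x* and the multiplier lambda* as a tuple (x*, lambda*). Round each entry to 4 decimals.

Form the Lagrangian:
  L(x, lambda) = (1/2) x^T Q x + c^T x + lambda^T (A x - b)
Stationarity (grad_x L = 0): Q x + c + A^T lambda = 0.
Primal feasibility: A x = b.

This gives the KKT block system:
  [ Q   A^T ] [ x     ]   [-c ]
  [ A    0  ] [ lambda ] = [ b ]

Solving the linear system:
  x*      = (0.1364, -0.1422, -0.3788)
  lambda* = (-3.1107)
  f(x*)   = 2.3036

x* = (0.1364, -0.1422, -0.3788), lambda* = (-3.1107)


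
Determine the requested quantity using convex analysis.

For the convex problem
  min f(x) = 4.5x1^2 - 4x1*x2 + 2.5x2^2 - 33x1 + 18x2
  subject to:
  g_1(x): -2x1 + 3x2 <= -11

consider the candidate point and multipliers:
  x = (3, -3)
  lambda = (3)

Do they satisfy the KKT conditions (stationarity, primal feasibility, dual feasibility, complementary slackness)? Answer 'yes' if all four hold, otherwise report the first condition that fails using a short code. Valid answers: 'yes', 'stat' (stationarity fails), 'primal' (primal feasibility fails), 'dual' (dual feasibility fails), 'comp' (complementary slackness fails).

Gradient of f: grad f(x) = Q x + c = (6, -9)
Constraint values g_i(x) = a_i^T x - b_i:
  g_1((3, -3)) = -4
Stationarity residual: grad f(x) + sum_i lambda_i a_i = (0, 0)
  -> stationarity OK
Primal feasibility (all g_i <= 0): OK
Dual feasibility (all lambda_i >= 0): OK
Complementary slackness (lambda_i * g_i(x) = 0 for all i): FAILS

Verdict: the first failing condition is complementary_slackness -> comp.

comp


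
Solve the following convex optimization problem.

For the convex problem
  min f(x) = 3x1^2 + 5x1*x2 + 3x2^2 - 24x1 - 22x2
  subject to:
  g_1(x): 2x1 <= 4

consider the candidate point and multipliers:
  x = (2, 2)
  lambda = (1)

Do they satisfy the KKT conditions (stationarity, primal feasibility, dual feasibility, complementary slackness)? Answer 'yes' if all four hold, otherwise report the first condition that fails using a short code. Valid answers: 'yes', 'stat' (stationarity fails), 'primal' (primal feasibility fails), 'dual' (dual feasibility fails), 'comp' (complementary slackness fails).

Gradient of f: grad f(x) = Q x + c = (-2, 0)
Constraint values g_i(x) = a_i^T x - b_i:
  g_1((2, 2)) = 0
Stationarity residual: grad f(x) + sum_i lambda_i a_i = (0, 0)
  -> stationarity OK
Primal feasibility (all g_i <= 0): OK
Dual feasibility (all lambda_i >= 0): OK
Complementary slackness (lambda_i * g_i(x) = 0 for all i): OK

Verdict: yes, KKT holds.

yes


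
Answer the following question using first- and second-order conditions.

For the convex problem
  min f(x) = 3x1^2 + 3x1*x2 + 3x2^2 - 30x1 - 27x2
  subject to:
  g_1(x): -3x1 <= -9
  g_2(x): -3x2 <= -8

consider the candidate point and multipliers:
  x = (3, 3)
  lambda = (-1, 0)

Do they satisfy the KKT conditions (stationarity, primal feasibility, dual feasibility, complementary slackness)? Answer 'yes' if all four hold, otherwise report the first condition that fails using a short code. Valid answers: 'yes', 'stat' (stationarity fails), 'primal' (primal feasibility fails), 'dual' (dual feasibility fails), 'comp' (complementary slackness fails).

Gradient of f: grad f(x) = Q x + c = (-3, 0)
Constraint values g_i(x) = a_i^T x - b_i:
  g_1((3, 3)) = 0
  g_2((3, 3)) = -1
Stationarity residual: grad f(x) + sum_i lambda_i a_i = (0, 0)
  -> stationarity OK
Primal feasibility (all g_i <= 0): OK
Dual feasibility (all lambda_i >= 0): FAILS
Complementary slackness (lambda_i * g_i(x) = 0 for all i): OK

Verdict: the first failing condition is dual_feasibility -> dual.

dual


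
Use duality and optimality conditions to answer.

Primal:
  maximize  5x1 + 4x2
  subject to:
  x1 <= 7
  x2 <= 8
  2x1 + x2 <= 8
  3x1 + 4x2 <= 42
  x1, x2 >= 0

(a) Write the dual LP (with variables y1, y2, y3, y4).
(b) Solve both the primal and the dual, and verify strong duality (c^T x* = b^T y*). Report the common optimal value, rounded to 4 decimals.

The standard primal-dual pair for 'max c^T x s.t. A x <= b, x >= 0' is:
  Dual:  min b^T y  s.t.  A^T y >= c,  y >= 0.

So the dual LP is:
  minimize  7y1 + 8y2 + 8y3 + 42y4
  subject to:
    y1 + 2y3 + 3y4 >= 5
    y2 + y3 + 4y4 >= 4
    y1, y2, y3, y4 >= 0

Solving the primal: x* = (0, 8).
  primal value c^T x* = 32.
Solving the dual: y* = (0, 1.5, 2.5, 0).
  dual value b^T y* = 32.
Strong duality: c^T x* = b^T y*. Confirmed.

32


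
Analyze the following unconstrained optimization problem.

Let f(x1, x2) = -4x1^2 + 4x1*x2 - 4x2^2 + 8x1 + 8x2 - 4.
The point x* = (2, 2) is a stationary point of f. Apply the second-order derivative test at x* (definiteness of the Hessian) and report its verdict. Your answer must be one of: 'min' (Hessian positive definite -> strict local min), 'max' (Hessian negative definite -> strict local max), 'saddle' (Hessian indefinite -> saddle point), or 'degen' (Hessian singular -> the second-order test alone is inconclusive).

Compute the Hessian H = grad^2 f:
  H = [[-8, 4], [4, -8]]
Verify stationarity: grad f(x*) = H x* + g = (0, 0).
Eigenvalues of H: -12, -4.
Both eigenvalues < 0, so H is negative definite -> x* is a strict local max.

max


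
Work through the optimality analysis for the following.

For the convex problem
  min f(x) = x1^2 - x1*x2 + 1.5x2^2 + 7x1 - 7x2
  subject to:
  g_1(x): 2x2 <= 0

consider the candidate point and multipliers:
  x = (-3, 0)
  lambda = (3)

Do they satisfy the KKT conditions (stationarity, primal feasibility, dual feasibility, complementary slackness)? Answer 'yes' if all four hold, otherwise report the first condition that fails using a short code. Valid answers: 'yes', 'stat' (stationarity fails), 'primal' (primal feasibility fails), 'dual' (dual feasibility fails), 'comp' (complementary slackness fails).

Gradient of f: grad f(x) = Q x + c = (1, -4)
Constraint values g_i(x) = a_i^T x - b_i:
  g_1((-3, 0)) = 0
Stationarity residual: grad f(x) + sum_i lambda_i a_i = (1, 2)
  -> stationarity FAILS
Primal feasibility (all g_i <= 0): OK
Dual feasibility (all lambda_i >= 0): OK
Complementary slackness (lambda_i * g_i(x) = 0 for all i): OK

Verdict: the first failing condition is stationarity -> stat.

stat


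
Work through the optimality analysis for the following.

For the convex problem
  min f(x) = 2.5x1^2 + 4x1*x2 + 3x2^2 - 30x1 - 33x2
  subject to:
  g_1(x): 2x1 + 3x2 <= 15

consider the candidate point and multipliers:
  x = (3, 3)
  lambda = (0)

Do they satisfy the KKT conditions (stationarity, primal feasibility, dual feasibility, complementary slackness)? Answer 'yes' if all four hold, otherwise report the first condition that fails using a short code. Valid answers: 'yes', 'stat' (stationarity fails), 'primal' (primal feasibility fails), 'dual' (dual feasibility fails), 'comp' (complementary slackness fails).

Gradient of f: grad f(x) = Q x + c = (-3, -3)
Constraint values g_i(x) = a_i^T x - b_i:
  g_1((3, 3)) = 0
Stationarity residual: grad f(x) + sum_i lambda_i a_i = (-3, -3)
  -> stationarity FAILS
Primal feasibility (all g_i <= 0): OK
Dual feasibility (all lambda_i >= 0): OK
Complementary slackness (lambda_i * g_i(x) = 0 for all i): OK

Verdict: the first failing condition is stationarity -> stat.

stat


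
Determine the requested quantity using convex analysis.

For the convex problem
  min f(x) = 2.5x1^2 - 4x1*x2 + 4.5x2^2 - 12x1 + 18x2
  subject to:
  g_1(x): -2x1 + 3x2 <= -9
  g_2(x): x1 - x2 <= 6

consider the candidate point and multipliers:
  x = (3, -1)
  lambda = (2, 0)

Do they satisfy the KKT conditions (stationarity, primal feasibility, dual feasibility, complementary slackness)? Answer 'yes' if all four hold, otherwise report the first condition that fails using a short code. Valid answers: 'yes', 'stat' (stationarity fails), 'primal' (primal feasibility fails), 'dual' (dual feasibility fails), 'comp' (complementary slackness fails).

Gradient of f: grad f(x) = Q x + c = (7, -3)
Constraint values g_i(x) = a_i^T x - b_i:
  g_1((3, -1)) = 0
  g_2((3, -1)) = -2
Stationarity residual: grad f(x) + sum_i lambda_i a_i = (3, 3)
  -> stationarity FAILS
Primal feasibility (all g_i <= 0): OK
Dual feasibility (all lambda_i >= 0): OK
Complementary slackness (lambda_i * g_i(x) = 0 for all i): OK

Verdict: the first failing condition is stationarity -> stat.

stat


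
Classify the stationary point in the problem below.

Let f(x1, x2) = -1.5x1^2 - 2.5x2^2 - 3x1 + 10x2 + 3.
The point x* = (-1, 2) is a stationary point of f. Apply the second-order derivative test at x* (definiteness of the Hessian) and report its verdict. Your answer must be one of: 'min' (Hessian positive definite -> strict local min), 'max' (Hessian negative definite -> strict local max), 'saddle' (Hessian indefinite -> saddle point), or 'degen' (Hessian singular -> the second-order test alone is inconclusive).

Compute the Hessian H = grad^2 f:
  H = [[-3, 0], [0, -5]]
Verify stationarity: grad f(x*) = H x* + g = (0, 0).
Eigenvalues of H: -5, -3.
Both eigenvalues < 0, so H is negative definite -> x* is a strict local max.

max


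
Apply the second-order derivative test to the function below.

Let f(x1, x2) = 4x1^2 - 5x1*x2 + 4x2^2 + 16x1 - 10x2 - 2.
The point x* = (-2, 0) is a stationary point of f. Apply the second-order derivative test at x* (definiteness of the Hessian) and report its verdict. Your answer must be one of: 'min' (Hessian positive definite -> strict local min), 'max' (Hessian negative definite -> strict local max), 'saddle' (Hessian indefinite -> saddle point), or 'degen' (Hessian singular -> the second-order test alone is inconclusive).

Compute the Hessian H = grad^2 f:
  H = [[8, -5], [-5, 8]]
Verify stationarity: grad f(x*) = H x* + g = (0, 0).
Eigenvalues of H: 3, 13.
Both eigenvalues > 0, so H is positive definite -> x* is a strict local min.

min


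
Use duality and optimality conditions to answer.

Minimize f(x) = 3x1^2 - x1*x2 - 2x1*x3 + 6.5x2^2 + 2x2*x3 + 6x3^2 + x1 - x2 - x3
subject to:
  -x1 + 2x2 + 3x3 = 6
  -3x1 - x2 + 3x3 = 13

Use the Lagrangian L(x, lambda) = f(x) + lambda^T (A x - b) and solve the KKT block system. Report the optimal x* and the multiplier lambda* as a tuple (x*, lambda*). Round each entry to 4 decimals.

Form the Lagrangian:
  L(x, lambda) = (1/2) x^T Q x + c^T x + lambda^T (A x - b)
Stationarity (grad_x L = 0): Q x + c + A^T lambda = 0.
Primal feasibility: A x = b.

This gives the KKT block system:
  [ Q   A^T ] [ x     ]   [-c ]
  [ A    0  ] [ lambda ] = [ b ]

Solving the linear system:
  x*      = (-2.7098, -0.5268, 1.448)
  lambda* = (-1.5569, -5.3569)
  f(x*)   = 37.6752

x* = (-2.7098, -0.5268, 1.448), lambda* = (-1.5569, -5.3569)


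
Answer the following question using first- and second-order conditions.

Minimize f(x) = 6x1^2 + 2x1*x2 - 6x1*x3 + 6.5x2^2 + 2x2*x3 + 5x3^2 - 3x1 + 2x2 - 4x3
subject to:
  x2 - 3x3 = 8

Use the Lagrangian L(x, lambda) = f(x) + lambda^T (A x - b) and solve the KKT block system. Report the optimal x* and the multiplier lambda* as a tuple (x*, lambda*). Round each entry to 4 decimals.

Form the Lagrangian:
  L(x, lambda) = (1/2) x^T Q x + c^T x + lambda^T (A x - b)
Stationarity (grad_x L = 0): Q x + c + A^T lambda = 0.
Primal feasibility: A x = b.

This gives the KKT block system:
  [ Q   A^T ] [ x     ]   [-c ]
  [ A    0  ] [ lambda ] = [ b ]

Solving the linear system:
  x*      = (-1.0833, 0.8777, -2.3741)
  lambda* = (-6.4952)
  f(x*)   = 33.2317

x* = (-1.0833, 0.8777, -2.3741), lambda* = (-6.4952)


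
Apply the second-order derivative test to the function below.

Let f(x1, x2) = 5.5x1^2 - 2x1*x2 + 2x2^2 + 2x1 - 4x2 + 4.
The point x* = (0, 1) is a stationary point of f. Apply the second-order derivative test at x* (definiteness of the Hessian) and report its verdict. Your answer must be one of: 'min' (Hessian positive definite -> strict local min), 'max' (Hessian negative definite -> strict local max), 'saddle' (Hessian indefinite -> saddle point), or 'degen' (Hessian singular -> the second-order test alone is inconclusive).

Compute the Hessian H = grad^2 f:
  H = [[11, -2], [-2, 4]]
Verify stationarity: grad f(x*) = H x* + g = (0, 0).
Eigenvalues of H: 3.4689, 11.5311.
Both eigenvalues > 0, so H is positive definite -> x* is a strict local min.

min


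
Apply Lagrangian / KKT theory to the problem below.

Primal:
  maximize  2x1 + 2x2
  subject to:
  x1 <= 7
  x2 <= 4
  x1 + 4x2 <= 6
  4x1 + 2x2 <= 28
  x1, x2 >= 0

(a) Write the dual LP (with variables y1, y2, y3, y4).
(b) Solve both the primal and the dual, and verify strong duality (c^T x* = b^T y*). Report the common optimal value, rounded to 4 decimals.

The standard primal-dual pair for 'max c^T x s.t. A x <= b, x >= 0' is:
  Dual:  min b^T y  s.t.  A^T y >= c,  y >= 0.

So the dual LP is:
  minimize  7y1 + 4y2 + 6y3 + 28y4
  subject to:
    y1 + y3 + 4y4 >= 2
    y2 + 4y3 + 2y4 >= 2
    y1, y2, y3, y4 >= 0

Solving the primal: x* = (6, 0).
  primal value c^T x* = 12.
Solving the dual: y* = (0, 0, 2, 0).
  dual value b^T y* = 12.
Strong duality: c^T x* = b^T y*. Confirmed.

12


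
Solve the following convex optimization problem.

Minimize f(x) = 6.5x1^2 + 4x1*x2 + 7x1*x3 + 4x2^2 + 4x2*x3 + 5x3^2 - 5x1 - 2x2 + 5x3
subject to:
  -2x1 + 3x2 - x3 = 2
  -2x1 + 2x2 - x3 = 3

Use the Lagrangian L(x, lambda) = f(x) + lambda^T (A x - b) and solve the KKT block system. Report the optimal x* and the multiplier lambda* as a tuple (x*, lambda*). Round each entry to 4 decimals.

Form the Lagrangian:
  L(x, lambda) = (1/2) x^T Q x + c^T x + lambda^T (A x - b)
Stationarity (grad_x L = 0): Q x + c + A^T lambda = 0.
Primal feasibility: A x = b.

This gives the KKT block system:
  [ Q   A^T ] [ x     ]   [-c ]
  [ A    0  ] [ lambda ] = [ b ]

Solving the linear system:
  x*      = (-2.16, -1, -0.68)
  lambda* = (63.2, -84.12)
  f(x*)   = 67.68

x* = (-2.16, -1, -0.68), lambda* = (63.2, -84.12)


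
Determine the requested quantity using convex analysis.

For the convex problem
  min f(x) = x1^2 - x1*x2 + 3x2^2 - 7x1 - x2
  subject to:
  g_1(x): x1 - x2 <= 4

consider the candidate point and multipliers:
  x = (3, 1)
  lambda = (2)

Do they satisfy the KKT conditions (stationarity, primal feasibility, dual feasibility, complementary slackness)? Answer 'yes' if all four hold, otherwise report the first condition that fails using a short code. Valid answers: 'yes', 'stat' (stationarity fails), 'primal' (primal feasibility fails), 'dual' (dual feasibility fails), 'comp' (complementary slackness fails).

Gradient of f: grad f(x) = Q x + c = (-2, 2)
Constraint values g_i(x) = a_i^T x - b_i:
  g_1((3, 1)) = -2
Stationarity residual: grad f(x) + sum_i lambda_i a_i = (0, 0)
  -> stationarity OK
Primal feasibility (all g_i <= 0): OK
Dual feasibility (all lambda_i >= 0): OK
Complementary slackness (lambda_i * g_i(x) = 0 for all i): FAILS

Verdict: the first failing condition is complementary_slackness -> comp.

comp


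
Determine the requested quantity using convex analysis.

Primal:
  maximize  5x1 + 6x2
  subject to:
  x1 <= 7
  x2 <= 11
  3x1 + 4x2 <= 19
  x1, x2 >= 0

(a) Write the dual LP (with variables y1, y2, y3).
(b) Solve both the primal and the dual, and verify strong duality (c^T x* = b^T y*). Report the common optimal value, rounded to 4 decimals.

The standard primal-dual pair for 'max c^T x s.t. A x <= b, x >= 0' is:
  Dual:  min b^T y  s.t.  A^T y >= c,  y >= 0.

So the dual LP is:
  minimize  7y1 + 11y2 + 19y3
  subject to:
    y1 + 3y3 >= 5
    y2 + 4y3 >= 6
    y1, y2, y3 >= 0

Solving the primal: x* = (6.3333, 0).
  primal value c^T x* = 31.6667.
Solving the dual: y* = (0, 0, 1.6667).
  dual value b^T y* = 31.6667.
Strong duality: c^T x* = b^T y*. Confirmed.

31.6667


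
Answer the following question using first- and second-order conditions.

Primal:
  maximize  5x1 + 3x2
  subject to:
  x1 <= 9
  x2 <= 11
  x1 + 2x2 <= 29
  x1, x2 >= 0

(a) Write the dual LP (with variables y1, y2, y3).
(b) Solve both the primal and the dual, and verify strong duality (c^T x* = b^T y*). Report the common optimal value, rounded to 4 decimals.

The standard primal-dual pair for 'max c^T x s.t. A x <= b, x >= 0' is:
  Dual:  min b^T y  s.t.  A^T y >= c,  y >= 0.

So the dual LP is:
  minimize  9y1 + 11y2 + 29y3
  subject to:
    y1 + y3 >= 5
    y2 + 2y3 >= 3
    y1, y2, y3 >= 0

Solving the primal: x* = (9, 10).
  primal value c^T x* = 75.
Solving the dual: y* = (3.5, 0, 1.5).
  dual value b^T y* = 75.
Strong duality: c^T x* = b^T y*. Confirmed.

75


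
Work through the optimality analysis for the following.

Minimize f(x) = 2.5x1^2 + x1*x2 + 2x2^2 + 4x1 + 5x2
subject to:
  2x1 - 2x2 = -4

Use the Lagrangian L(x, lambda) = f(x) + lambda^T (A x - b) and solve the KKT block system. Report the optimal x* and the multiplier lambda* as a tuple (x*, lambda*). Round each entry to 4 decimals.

Form the Lagrangian:
  L(x, lambda) = (1/2) x^T Q x + c^T x + lambda^T (A x - b)
Stationarity (grad_x L = 0): Q x + c + A^T lambda = 0.
Primal feasibility: A x = b.

This gives the KKT block system:
  [ Q   A^T ] [ x     ]   [-c ]
  [ A    0  ] [ lambda ] = [ b ]

Solving the linear system:
  x*      = (-1.7273, 0.2727)
  lambda* = (2.1818)
  f(x*)   = 1.5909

x* = (-1.7273, 0.2727), lambda* = (2.1818)


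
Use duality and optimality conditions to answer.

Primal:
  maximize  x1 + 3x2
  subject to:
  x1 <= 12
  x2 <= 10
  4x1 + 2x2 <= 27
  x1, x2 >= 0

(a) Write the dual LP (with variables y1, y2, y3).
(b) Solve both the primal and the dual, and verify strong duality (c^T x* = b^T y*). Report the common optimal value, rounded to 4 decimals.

The standard primal-dual pair for 'max c^T x s.t. A x <= b, x >= 0' is:
  Dual:  min b^T y  s.t.  A^T y >= c,  y >= 0.

So the dual LP is:
  minimize  12y1 + 10y2 + 27y3
  subject to:
    y1 + 4y3 >= 1
    y2 + 2y3 >= 3
    y1, y2, y3 >= 0

Solving the primal: x* = (1.75, 10).
  primal value c^T x* = 31.75.
Solving the dual: y* = (0, 2.5, 0.25).
  dual value b^T y* = 31.75.
Strong duality: c^T x* = b^T y*. Confirmed.

31.75


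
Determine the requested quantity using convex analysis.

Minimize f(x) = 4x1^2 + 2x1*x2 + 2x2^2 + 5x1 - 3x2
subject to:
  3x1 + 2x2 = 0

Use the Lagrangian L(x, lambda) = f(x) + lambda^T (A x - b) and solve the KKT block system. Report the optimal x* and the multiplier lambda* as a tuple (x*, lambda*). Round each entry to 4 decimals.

Form the Lagrangian:
  L(x, lambda) = (1/2) x^T Q x + c^T x + lambda^T (A x - b)
Stationarity (grad_x L = 0): Q x + c + A^T lambda = 0.
Primal feasibility: A x = b.

This gives the KKT block system:
  [ Q   A^T ] [ x     ]   [-c ]
  [ A    0  ] [ lambda ] = [ b ]

Solving the linear system:
  x*      = (-0.8636, 1.2955)
  lambda* = (-0.2273)
  f(x*)   = -4.1023

x* = (-0.8636, 1.2955), lambda* = (-0.2273)


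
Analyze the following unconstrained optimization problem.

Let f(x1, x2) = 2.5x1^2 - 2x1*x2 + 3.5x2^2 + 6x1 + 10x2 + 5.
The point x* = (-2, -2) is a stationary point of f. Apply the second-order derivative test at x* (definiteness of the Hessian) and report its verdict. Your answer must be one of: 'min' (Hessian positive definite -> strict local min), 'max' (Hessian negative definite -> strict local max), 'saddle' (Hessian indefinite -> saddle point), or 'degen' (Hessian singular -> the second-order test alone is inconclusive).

Compute the Hessian H = grad^2 f:
  H = [[5, -2], [-2, 7]]
Verify stationarity: grad f(x*) = H x* + g = (0, 0).
Eigenvalues of H: 3.7639, 8.2361.
Both eigenvalues > 0, so H is positive definite -> x* is a strict local min.

min


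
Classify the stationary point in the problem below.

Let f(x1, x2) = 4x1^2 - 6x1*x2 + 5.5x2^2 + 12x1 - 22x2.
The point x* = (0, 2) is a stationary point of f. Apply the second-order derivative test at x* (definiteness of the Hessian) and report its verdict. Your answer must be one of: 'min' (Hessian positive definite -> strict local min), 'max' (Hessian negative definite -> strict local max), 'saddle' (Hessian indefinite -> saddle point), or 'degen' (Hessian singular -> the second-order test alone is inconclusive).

Compute the Hessian H = grad^2 f:
  H = [[8, -6], [-6, 11]]
Verify stationarity: grad f(x*) = H x* + g = (0, 0).
Eigenvalues of H: 3.3153, 15.6847.
Both eigenvalues > 0, so H is positive definite -> x* is a strict local min.

min


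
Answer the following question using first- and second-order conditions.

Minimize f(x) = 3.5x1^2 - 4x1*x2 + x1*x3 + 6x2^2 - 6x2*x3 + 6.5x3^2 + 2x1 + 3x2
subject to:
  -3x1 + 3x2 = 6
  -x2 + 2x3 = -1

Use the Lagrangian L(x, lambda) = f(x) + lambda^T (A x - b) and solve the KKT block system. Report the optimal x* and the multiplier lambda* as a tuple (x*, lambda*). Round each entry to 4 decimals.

Form the Lagrangian:
  L(x, lambda) = (1/2) x^T Q x + c^T x + lambda^T (A x - b)
Stationarity (grad_x L = 0): Q x + c + A^T lambda = 0.
Primal feasibility: A x = b.

This gives the KKT block system:
  [ Q   A^T ] [ x     ]   [-c ]
  [ A    0  ] [ lambda ] = [ b ]

Solving the linear system:
  x*      = (-1.7027, 0.2973, -0.3514)
  lambda* = (-3.8198, 4.027)
  f(x*)   = 12.2162

x* = (-1.7027, 0.2973, -0.3514), lambda* = (-3.8198, 4.027)


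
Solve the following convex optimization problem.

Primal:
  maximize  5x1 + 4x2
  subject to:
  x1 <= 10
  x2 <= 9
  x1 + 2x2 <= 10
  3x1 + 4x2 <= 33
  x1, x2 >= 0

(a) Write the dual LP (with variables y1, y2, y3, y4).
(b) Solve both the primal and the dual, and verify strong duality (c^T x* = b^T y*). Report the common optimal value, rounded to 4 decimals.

The standard primal-dual pair for 'max c^T x s.t. A x <= b, x >= 0' is:
  Dual:  min b^T y  s.t.  A^T y >= c,  y >= 0.

So the dual LP is:
  minimize  10y1 + 9y2 + 10y3 + 33y4
  subject to:
    y1 + y3 + 3y4 >= 5
    y2 + 2y3 + 4y4 >= 4
    y1, y2, y3, y4 >= 0

Solving the primal: x* = (10, 0).
  primal value c^T x* = 50.
Solving the dual: y* = (3, 0, 2, 0).
  dual value b^T y* = 50.
Strong duality: c^T x* = b^T y*. Confirmed.

50


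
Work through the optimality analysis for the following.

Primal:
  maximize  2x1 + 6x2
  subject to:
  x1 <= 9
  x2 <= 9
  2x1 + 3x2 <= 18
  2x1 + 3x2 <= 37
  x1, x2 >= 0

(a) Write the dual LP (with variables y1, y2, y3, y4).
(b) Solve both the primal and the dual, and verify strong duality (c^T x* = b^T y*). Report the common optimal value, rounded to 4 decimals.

The standard primal-dual pair for 'max c^T x s.t. A x <= b, x >= 0' is:
  Dual:  min b^T y  s.t.  A^T y >= c,  y >= 0.

So the dual LP is:
  minimize  9y1 + 9y2 + 18y3 + 37y4
  subject to:
    y1 + 2y3 + 2y4 >= 2
    y2 + 3y3 + 3y4 >= 6
    y1, y2, y3, y4 >= 0

Solving the primal: x* = (0, 6).
  primal value c^T x* = 36.
Solving the dual: y* = (0, 0, 2, 0).
  dual value b^T y* = 36.
Strong duality: c^T x* = b^T y*. Confirmed.

36


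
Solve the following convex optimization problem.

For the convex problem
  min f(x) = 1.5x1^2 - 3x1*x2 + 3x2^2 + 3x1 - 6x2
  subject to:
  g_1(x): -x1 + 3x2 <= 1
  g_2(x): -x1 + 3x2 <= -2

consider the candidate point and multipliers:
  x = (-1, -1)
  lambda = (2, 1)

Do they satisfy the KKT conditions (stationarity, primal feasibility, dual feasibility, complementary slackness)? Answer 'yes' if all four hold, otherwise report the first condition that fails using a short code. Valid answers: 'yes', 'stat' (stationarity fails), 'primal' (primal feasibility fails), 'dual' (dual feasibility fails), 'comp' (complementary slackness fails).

Gradient of f: grad f(x) = Q x + c = (3, -9)
Constraint values g_i(x) = a_i^T x - b_i:
  g_1((-1, -1)) = -3
  g_2((-1, -1)) = 0
Stationarity residual: grad f(x) + sum_i lambda_i a_i = (0, 0)
  -> stationarity OK
Primal feasibility (all g_i <= 0): OK
Dual feasibility (all lambda_i >= 0): OK
Complementary slackness (lambda_i * g_i(x) = 0 for all i): FAILS

Verdict: the first failing condition is complementary_slackness -> comp.

comp


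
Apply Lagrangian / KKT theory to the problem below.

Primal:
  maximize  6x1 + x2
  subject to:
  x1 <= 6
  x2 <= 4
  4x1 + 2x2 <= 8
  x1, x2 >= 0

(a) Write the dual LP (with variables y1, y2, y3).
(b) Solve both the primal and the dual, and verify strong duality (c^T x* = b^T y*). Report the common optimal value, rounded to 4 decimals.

The standard primal-dual pair for 'max c^T x s.t. A x <= b, x >= 0' is:
  Dual:  min b^T y  s.t.  A^T y >= c,  y >= 0.

So the dual LP is:
  minimize  6y1 + 4y2 + 8y3
  subject to:
    y1 + 4y3 >= 6
    y2 + 2y3 >= 1
    y1, y2, y3 >= 0

Solving the primal: x* = (2, 0).
  primal value c^T x* = 12.
Solving the dual: y* = (0, 0, 1.5).
  dual value b^T y* = 12.
Strong duality: c^T x* = b^T y*. Confirmed.

12


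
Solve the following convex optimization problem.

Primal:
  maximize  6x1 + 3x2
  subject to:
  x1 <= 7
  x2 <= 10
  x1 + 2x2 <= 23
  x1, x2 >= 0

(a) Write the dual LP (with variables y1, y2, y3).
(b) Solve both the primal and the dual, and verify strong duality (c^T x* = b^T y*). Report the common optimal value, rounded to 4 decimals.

The standard primal-dual pair for 'max c^T x s.t. A x <= b, x >= 0' is:
  Dual:  min b^T y  s.t.  A^T y >= c,  y >= 0.

So the dual LP is:
  minimize  7y1 + 10y2 + 23y3
  subject to:
    y1 + y3 >= 6
    y2 + 2y3 >= 3
    y1, y2, y3 >= 0

Solving the primal: x* = (7, 8).
  primal value c^T x* = 66.
Solving the dual: y* = (4.5, 0, 1.5).
  dual value b^T y* = 66.
Strong duality: c^T x* = b^T y*. Confirmed.

66
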